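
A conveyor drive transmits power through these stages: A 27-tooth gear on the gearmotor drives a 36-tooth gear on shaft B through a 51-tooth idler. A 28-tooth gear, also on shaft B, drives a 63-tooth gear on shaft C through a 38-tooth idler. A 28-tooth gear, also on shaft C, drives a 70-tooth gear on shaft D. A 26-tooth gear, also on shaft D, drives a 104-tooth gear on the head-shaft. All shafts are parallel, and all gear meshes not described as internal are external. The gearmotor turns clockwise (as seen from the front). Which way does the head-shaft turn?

the gearmotor → shaft B: driver → idler → driven is 2 external meshes, 2 reversals → CW.
shaft B → shaft C: driver → idler → driven is 2 external meshes, 2 reversals → CW.
shaft C → shaft D: external mesh, 1 reversal → CCW.
shaft D → the head-shaft: external mesh, 1 reversal → CW.
6 reversals in total — an even number — so the head-shaft turns the same way as the gearmotor.

clockwise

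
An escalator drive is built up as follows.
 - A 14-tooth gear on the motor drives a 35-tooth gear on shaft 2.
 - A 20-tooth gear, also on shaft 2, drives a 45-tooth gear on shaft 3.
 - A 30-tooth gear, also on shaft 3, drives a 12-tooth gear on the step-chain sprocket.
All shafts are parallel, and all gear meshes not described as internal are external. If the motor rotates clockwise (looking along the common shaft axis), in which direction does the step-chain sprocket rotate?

counterclockwise

the motor → shaft 2: external mesh, 1 reversal → CCW.
shaft 2 → shaft 3: external mesh, 1 reversal → CW.
shaft 3 → the step-chain sprocket: external mesh, 1 reversal → CCW.
3 reversals in total — an odd number — so the step-chain sprocket turns opposite to the motor.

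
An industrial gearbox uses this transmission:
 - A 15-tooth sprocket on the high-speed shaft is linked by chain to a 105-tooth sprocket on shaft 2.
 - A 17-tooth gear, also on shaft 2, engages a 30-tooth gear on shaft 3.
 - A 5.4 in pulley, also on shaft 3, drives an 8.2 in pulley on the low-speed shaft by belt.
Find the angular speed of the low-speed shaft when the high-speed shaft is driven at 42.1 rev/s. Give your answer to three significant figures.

chain 105/15 = 7 → 42.1/7 = 6.0143 rev/s
gear mesh 30/17 = 1.7647 → 6.0143/1.7647 = 3.4081 rev/s
belt 8.2/5.4 = 1.5185 → 3.4081/1.5185 = 2.2444 rev/s

2.24 rev/s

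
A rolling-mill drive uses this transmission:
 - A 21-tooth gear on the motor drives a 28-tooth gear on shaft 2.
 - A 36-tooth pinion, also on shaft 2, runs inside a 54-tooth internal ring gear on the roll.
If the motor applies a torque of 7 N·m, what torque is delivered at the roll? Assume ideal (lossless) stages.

14 N·m

Gear mesh: ratio = 28/21 = 1.3333; torque at shaft 2 = 7 × 1.3333 = 9.3333 N·m.
Internal gear: ratio = 54/36 = 1.5; torque at the roll = 9.3333 × 1.5 = 14 N·m.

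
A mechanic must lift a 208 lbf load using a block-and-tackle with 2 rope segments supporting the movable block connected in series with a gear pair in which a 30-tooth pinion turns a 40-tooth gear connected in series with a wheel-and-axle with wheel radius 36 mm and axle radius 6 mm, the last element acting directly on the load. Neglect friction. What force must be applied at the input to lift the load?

13 lbf

Block-and-tackle MA = number of supporting rope parts = 2.
Gear pair MA = 40/30 = 1.3333.
Wheel-and-axle MA = R/r = 36/6 = 6.
Combined ideal MA = 2 × 1.3333 × 6 = 16.
Effort = load / MA = 208 / 16 = 13 lbf.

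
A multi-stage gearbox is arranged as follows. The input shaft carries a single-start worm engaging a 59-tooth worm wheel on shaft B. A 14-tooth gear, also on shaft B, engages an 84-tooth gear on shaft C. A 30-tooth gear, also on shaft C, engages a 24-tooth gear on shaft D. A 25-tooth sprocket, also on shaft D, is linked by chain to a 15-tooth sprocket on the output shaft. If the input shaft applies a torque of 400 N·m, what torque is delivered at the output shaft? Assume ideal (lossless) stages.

Worm: ratio = 59/1 = 59; torque at shaft B = 400 × 59 = 23600 N·m.
Gear mesh: ratio = 84/14 = 6; torque at shaft C = 23600 × 6 = 141600 N·m.
Gear mesh: ratio = 24/30 = 0.8; torque at shaft D = 141600 × 0.8 = 113280 N·m.
Chain: ratio = 15/25 = 0.6; torque at the output shaft = 113280 × 0.6 = 67968 N·m.

67968 N·m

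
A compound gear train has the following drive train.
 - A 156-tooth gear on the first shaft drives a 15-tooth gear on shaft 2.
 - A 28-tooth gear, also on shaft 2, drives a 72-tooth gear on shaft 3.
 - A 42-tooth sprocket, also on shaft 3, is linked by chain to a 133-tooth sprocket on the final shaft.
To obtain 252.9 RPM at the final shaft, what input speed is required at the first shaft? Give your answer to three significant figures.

Overall ratio R = 0.096154 × 2.5714 × 3.1667 = 0.78297.
Required input speed = output speed × R = 252.9 × 0.78297 = 198.01 RPM.

198 RPM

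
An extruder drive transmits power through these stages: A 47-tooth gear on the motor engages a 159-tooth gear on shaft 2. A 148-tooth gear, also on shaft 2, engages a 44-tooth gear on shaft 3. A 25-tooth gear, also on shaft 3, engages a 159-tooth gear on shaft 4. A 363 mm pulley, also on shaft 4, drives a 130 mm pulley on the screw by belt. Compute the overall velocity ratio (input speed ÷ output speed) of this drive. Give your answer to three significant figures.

2.29

Each stage contributes driven/driver: gear mesh 159/47 = 3.383, gear mesh 44/148 = 0.2973, gear mesh 159/25 = 6.36, belt 130/363 = 0.35813.
Overall: 3.383 × 0.2973 × 6.36 × 0.35813 = 2.2908.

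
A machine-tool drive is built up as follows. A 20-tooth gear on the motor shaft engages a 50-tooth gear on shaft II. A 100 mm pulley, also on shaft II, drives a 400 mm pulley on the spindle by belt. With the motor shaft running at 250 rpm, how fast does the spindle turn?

25 rpm

the motor shaft → shaft II (gear mesh, 50/20): 250 ÷ 2.5 = 100 rpm
shaft II → the spindle (belt, 400/100): 100 ÷ 4 = 25 rpm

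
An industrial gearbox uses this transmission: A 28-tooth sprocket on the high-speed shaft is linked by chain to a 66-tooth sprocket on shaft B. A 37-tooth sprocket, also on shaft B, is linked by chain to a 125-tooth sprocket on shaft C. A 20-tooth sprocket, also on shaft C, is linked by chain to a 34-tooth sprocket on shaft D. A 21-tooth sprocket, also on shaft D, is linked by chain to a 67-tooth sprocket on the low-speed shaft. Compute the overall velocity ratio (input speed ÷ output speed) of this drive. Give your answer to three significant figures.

43.2

Each stage contributes driven/driver: chain 66/28 = 2.3571, chain 125/37 = 3.3784, chain 34/20 = 1.7, chain 67/21 = 3.1905.
Overall: 2.3571 × 3.3784 × 1.7 × 3.1905 = 43.192.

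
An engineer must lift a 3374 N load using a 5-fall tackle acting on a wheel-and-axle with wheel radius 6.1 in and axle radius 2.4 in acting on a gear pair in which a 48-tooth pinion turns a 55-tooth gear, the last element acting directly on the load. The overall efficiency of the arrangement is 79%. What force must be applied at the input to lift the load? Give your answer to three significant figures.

293 N

Block-and-tackle MA = number of supporting rope parts = 5.
Wheel-and-axle MA = R/r = 6.1/2.4 = 2.5417.
Gear pair MA = 55/48 = 1.1458.
Combined ideal MA = 5 × 2.5417 × 1.1458 = 14.562.
Actual MA = 14.562 × 0.79 = 11.504.
Effort = load / actual MA = 3374 / 11.504 = 293.3 N.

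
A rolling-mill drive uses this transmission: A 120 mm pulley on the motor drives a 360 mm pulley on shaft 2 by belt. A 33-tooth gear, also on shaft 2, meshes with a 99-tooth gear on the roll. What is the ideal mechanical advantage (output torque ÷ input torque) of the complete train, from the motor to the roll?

Each stage contributes driven/driver: belt 360/120 = 3, gear mesh 99/33 = 3.
Overall: 3 × 3 = 9.

9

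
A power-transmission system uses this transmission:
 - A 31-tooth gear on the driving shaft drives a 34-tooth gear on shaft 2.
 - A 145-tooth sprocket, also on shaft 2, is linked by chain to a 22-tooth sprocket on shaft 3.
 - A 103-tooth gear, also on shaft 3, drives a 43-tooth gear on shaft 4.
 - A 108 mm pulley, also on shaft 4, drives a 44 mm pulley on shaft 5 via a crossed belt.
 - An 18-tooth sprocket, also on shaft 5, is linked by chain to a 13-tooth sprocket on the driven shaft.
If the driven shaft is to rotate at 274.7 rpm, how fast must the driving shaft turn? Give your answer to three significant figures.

5.62 rpm

Overall ratio R = 1.0968 × 0.15172 × 0.41748 × 0.40741 × 0.72222 = 0.020441.
Required input speed = output speed × R = 274.7 × 0.020441 = 5.6152 rpm.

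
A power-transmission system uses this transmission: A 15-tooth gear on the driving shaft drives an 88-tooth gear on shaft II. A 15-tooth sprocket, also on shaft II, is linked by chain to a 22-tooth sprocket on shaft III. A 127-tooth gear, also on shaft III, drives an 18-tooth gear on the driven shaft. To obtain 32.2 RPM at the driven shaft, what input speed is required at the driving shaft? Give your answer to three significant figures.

Overall ratio R = 5.8667 × 1.4667 × 0.14173 = 1.2195.
Required input speed = output speed × R = 32.2 × 1.2195 = 39.269 RPM.

39.3 RPM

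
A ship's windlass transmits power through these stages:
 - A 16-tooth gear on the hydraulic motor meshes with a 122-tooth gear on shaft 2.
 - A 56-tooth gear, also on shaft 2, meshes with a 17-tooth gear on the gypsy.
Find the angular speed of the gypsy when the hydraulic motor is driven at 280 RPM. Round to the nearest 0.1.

gear mesh 122/16 = 7.625 → 280/7.625 = 36.721 RPM
gear mesh 17/56 = 0.30357 → 36.721/0.30357 = 120.96 RPM

121.0 RPM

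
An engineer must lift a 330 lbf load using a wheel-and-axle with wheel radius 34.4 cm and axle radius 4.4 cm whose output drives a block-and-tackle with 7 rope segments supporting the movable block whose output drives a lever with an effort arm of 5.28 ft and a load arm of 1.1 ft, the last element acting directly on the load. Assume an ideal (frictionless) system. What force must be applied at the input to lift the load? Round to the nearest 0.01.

1.26 lbf

Wheel-and-axle MA = R/r = 34.4/4.4 = 7.8182.
Block-and-tackle MA = number of supporting rope parts = 7.
Lever MA = effort arm / load arm = 5.28/1.1 = 4.8.
Combined ideal MA = 7.8182 × 7 × 4.8 = 262.69.
Effort = load / MA = 330 / 262.69 = 1.2562 lbf.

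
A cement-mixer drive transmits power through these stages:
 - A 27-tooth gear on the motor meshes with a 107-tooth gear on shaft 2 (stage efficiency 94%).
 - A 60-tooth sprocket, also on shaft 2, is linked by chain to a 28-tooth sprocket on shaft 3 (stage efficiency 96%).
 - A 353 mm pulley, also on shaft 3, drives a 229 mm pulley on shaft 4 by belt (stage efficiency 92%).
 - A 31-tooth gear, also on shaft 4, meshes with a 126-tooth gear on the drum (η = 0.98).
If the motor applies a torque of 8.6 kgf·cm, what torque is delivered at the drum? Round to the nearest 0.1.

34.1 kgf·cm

After the gear mesh (107/27): 8.6 × 3.963 × 0.94 = 32.037 kgf·cm
After the chain (28/60): 32.037 × 0.46667 × 0.96 = 14.352 kgf·cm
After the belt (229/353): 14.352 × 0.64873 × 0.92 = 8.5659 kgf·cm
After the gear mesh (126/31): 8.5659 × 4.0645 × 0.98 = 34.12 kgf·cm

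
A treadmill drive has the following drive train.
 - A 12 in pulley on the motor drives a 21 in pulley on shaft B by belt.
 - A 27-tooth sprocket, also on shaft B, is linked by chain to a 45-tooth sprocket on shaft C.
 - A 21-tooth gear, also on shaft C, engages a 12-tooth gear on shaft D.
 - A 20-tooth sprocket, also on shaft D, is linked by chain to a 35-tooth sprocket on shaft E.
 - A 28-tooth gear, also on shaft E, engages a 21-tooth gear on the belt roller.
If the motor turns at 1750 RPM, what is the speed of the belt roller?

the motor → shaft B (belt, 21/12): 1750 ÷ 1.75 = 1000 RPM
shaft B → shaft C (chain, 45/27): 1000 ÷ 1.6667 = 600 RPM
shaft C → shaft D (gear mesh, 12/21): 600 ÷ 0.57143 = 1050 RPM
shaft D → shaft E (chain, 35/20): 1050 ÷ 1.75 = 600 RPM
shaft E → the belt roller (gear mesh, 21/28): 600 ÷ 0.75 = 800 RPM

800 RPM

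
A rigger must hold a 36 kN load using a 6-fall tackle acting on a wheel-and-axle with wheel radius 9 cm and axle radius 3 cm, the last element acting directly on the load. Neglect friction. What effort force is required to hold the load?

2 kN

Block-and-tackle MA = number of supporting rope parts = 6.
Wheel-and-axle MA = R/r = 9/3 = 3.
Combined ideal MA = 6 × 3 = 18.
Effort = load / MA = 36 / 18 = 2 kN.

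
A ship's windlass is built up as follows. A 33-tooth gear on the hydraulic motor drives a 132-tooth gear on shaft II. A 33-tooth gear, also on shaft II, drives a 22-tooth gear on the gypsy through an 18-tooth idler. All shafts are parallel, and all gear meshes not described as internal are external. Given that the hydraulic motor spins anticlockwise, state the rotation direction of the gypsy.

clockwise

the hydraulic motor → shaft II: external mesh, 1 reversal → CW.
shaft II → the gypsy: driver → idler → driven is 2 external meshes, 2 reversals → CW.
3 reversals in total — an odd number — so the gypsy turns opposite to the hydraulic motor.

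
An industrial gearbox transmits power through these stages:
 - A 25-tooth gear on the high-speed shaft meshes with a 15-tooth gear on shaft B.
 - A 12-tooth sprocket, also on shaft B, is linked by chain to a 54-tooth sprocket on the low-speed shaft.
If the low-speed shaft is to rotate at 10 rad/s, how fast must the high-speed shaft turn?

Overall ratio R = 0.6 × 4.5 = 2.7.
Required input speed = output speed × R = 10 × 2.7 = 27 rad/s.

27 rad/s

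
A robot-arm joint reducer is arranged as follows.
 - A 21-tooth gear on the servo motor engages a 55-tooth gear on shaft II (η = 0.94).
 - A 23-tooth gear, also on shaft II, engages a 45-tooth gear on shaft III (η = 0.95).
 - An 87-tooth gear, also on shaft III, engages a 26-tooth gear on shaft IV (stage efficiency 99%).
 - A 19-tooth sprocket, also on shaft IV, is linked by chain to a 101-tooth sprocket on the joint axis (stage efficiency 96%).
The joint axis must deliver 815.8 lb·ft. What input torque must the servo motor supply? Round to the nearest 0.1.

118.1 lb·ft

Overall ratio R = 2.619 × 1.9565 × 0.29885 × 5.3158 = 8.1405; overall efficiency η = 0.94 × 0.95 × 0.99 × 0.96 = 0.8487.
Input torque = output torque / (R × η) = 815.8 / (8.1405 × 0.8487) = 118.08 lb·ft.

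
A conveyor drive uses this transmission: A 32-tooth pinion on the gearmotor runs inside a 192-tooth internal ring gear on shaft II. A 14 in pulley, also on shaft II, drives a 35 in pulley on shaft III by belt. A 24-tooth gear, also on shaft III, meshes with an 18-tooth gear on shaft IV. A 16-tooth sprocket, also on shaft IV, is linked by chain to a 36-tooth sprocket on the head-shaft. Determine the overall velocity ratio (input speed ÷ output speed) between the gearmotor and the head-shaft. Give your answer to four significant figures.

25.31

Each stage contributes driven/driver: internal gear 192/32 = 6, belt 35/14 = 2.5, gear mesh 18/24 = 0.75, chain 36/16 = 2.25.
Overall: 6 × 2.5 × 0.75 × 2.25 = 25.312.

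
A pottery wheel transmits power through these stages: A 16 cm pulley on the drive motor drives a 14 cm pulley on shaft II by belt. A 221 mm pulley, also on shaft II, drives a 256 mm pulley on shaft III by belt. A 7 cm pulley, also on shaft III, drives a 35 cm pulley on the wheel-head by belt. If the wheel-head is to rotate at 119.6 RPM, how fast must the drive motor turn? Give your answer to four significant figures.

606.1 RPM

Overall ratio R = 0.875 × 1.1584 × 5 = 5.0679.
Required input speed = output speed × R = 119.6 × 5.0679 = 606.12 RPM.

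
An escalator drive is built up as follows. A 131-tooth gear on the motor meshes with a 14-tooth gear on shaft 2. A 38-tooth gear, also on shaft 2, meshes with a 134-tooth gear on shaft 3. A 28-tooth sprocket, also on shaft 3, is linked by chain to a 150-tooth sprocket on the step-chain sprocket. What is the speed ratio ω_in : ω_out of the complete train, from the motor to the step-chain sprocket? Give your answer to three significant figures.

Each stage contributes driven/driver: gear mesh 14/131 = 0.10687, gear mesh 134/38 = 3.5263, chain 150/28 = 5.3571.
Overall: 0.10687 × 3.5263 × 5.3571 = 2.0189.

2.02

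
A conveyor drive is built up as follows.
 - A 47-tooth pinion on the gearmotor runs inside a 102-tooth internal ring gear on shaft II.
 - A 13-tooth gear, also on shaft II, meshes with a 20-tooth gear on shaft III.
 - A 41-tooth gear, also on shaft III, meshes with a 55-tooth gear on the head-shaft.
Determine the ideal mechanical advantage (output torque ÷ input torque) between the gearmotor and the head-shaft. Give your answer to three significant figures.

Each stage contributes driven/driver: internal gear 102/47 = 2.1702, gear mesh 20/13 = 1.5385, gear mesh 55/41 = 1.3415.
Overall: 2.1702 × 1.5385 × 1.3415 = 4.4789.

4.48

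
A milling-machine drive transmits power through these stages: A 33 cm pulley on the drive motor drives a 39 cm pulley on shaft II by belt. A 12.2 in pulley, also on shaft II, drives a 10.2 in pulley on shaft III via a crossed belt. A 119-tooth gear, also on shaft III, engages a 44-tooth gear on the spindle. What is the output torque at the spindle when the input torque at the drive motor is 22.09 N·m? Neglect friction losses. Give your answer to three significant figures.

8.07 N·m

Belt: ratio = 39/33 = 1.1818; torque at shaft II = 22.09 × 1.1818 = 26.106 N·m.
Belt: ratio = 10.2/12.2 = 0.83607; torque at shaft III = 26.106 × 0.83607 = 21.827 N·m.
Gear mesh: ratio = 44/119 = 0.36975; torque at the spindle = 21.827 × 0.36975 = 8.0704 N·m.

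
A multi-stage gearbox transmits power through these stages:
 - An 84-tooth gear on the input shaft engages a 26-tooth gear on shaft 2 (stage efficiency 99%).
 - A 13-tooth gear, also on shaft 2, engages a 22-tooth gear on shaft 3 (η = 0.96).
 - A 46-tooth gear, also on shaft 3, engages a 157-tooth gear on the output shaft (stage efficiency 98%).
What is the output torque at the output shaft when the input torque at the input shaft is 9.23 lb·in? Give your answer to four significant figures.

Gear mesh: ratio = 26/84 = 0.30952; torque at shaft 2 = 9.23 × 0.30952 × 0.99 = 2.8283 lb·in.
Gear mesh: ratio = 22/13 = 1.6923; torque at shaft 3 = 2.8283 × 1.6923 × 0.96 = 4.595 lb·in.
Gear mesh: ratio = 157/46 = 3.413; torque at the output shaft = 4.595 × 3.413 × 0.98 = 15.369 lb·in.

15.37 lb·in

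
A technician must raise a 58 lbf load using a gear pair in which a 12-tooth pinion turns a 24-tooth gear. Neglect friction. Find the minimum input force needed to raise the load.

Gear pair MA = 24/12 = 2.
Effort = load / MA = 58 / 2 = 29 lbf.

29 lbf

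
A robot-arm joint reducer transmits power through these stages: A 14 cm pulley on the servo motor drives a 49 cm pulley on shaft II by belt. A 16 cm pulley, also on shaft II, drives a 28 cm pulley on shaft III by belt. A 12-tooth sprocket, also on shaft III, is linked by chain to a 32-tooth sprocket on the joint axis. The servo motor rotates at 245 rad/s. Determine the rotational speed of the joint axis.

belt 49/14 = 3.5 → 245/3.5 = 70 rad/s
belt 28/16 = 1.75 → 70/1.75 = 40 rad/s
chain 32/12 = 2.6667 → 40/2.6667 = 15 rad/s

15 rad/s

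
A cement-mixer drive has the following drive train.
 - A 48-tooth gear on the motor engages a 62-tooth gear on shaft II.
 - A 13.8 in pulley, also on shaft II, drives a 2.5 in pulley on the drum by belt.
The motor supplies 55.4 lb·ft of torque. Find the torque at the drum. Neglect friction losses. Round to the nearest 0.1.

13.0 lb·ft

gear mesh 62/48 = 1.2917 → τ = 55.4·1.2917 = 71.558 lb·ft
belt 2.5/13.8 = 0.18116 → τ = 71.558·0.18116 = 12.963 lb·ft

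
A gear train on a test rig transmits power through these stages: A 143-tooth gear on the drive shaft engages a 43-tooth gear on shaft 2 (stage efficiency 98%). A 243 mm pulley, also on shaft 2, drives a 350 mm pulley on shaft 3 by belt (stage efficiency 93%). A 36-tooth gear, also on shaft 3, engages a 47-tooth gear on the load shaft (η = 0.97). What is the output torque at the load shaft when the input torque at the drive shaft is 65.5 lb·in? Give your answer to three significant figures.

32.7 lb·in

gear mesh 43/143 = 0.3007 → τ = 65.5·0.3007·0.98 = 19.302 lb·in
belt 350/243 = 1.4403 → τ = 19.302·1.4403·0.93 = 25.855 lb·in
gear mesh 47/36 = 1.3056 → τ = 25.855·1.3056·0.97 = 32.742 lb·in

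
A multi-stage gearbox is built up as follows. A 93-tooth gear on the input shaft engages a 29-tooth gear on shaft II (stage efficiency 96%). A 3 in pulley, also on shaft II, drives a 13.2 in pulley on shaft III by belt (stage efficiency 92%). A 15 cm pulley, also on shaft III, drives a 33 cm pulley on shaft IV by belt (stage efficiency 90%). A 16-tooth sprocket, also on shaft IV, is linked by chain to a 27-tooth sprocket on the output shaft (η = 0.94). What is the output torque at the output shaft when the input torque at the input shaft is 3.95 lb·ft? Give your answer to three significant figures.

15.0 lb·ft

gear mesh 29/93 = 0.31183 → τ = 3.95·0.31183·0.96 = 1.1825 lb·ft
belt 13.2/3 = 4.4 → τ = 1.1825·4.4·0.92 = 4.7866 lb·ft
belt 33/15 = 2.2 → τ = 4.7866·2.2·0.90 = 9.4774 lb·ft
chain 27/16 = 1.6875 → τ = 9.4774·1.6875·0.94 = 15.034 lb·ft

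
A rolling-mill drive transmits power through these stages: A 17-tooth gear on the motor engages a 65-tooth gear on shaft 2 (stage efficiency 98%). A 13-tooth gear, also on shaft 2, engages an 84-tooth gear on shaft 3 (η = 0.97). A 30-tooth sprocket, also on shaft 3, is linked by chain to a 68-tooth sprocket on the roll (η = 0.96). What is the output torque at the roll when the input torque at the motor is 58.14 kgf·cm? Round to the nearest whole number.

After the gear mesh (65/17): 58.14 × 3.8235 × 0.98 = 217.85 kgf·cm
After the gear mesh (84/13): 217.85 × 6.4615 × 0.97 = 1365.4 kgf·cm
After the chain (68/30): 1365.4 × 2.2667 × 0.96 = 2971.2 kgf·cm

2971 kgf·cm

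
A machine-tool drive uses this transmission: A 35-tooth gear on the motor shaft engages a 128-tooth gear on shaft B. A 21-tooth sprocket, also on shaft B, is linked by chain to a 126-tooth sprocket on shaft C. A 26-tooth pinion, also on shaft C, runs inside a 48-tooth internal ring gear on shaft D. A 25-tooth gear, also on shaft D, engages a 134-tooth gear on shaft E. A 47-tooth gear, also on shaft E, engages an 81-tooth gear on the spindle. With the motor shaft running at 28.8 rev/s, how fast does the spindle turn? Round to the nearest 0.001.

Gear mesh: ratio = 128/35 = 3.6571, so shaft B turns at 28.8 / 3.6571 = 7.875 rev/s.
Chain: ratio = 126/21 = 6, so shaft C turns at 7.875 / 6 = 1.3125 rev/s.
Internal gear: ratio = 48/26 = 1.8462, so shaft D turns at 1.3125 / 1.8462 = 0.71094 rev/s.
Gear mesh: ratio = 134/25 = 5.36, so shaft E turns at 0.71094 / 5.36 = 0.13264 rev/s.
Gear mesh: ratio = 81/47 = 1.7234, so the spindle turns at 0.13264 / 1.7234 = 0.076963 rev/s.

0.077 rev/s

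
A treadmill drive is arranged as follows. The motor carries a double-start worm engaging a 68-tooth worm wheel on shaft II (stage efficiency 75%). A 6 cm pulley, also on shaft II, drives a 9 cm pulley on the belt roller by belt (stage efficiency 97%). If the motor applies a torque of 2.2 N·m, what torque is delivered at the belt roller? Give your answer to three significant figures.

After the worm (68/2): 2.2 × 34 × 0.75 = 56.1 N·m
After the belt (9/6): 56.1 × 1.5 × 0.97 = 81.626 N·m

81.6 N·m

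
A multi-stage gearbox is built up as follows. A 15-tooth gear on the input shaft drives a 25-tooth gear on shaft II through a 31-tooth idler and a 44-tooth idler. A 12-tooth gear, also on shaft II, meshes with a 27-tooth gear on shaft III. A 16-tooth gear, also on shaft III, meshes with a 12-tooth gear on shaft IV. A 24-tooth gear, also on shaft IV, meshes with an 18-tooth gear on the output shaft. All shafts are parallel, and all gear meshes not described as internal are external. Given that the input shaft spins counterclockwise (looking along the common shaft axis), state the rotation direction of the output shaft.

counterclockwise

the input shaft → shaft II: driver → idler → idler → driven is 3 external meshes, 3 reversals → CW.
shaft II → shaft III: external mesh, 1 reversal → CCW.
shaft III → shaft IV: external mesh, 1 reversal → CW.
shaft IV → the output shaft: external mesh, 1 reversal → CCW.
6 reversals in total — an even number — so the output shaft turns the same way as the input shaft.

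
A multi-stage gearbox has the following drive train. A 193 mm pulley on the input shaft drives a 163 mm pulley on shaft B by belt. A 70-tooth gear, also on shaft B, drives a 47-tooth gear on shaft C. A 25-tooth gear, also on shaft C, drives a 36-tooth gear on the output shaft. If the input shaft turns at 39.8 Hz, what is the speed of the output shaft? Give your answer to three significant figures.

48.7 Hz

Belt: ratio = 163/193 = 0.84456, so shaft B turns at 39.8 / 0.84456 = 47.125 Hz.
Gear mesh: ratio = 47/70 = 0.67143, so shaft C turns at 47.125 / 0.67143 = 70.186 Hz.
Gear mesh: ratio = 36/25 = 1.44, so the output shaft turns at 70.186 / 1.44 = 48.741 Hz.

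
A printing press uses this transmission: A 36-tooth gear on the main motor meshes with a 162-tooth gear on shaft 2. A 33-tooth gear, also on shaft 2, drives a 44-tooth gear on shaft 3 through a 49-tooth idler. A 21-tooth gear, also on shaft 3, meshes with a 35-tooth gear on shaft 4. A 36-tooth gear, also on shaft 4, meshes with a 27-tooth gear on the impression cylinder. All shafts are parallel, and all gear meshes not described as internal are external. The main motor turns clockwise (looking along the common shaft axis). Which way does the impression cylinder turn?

the main motor → shaft 2: external mesh, 1 reversal → CCW.
shaft 2 → shaft 3: driver → idler → driven is 2 external meshes, 2 reversals → CCW.
shaft 3 → shaft 4: external mesh, 1 reversal → CW.
shaft 4 → the impression cylinder: external mesh, 1 reversal → CCW.
5 reversals in total — an odd number — so the impression cylinder turns opposite to the main motor.

counterclockwise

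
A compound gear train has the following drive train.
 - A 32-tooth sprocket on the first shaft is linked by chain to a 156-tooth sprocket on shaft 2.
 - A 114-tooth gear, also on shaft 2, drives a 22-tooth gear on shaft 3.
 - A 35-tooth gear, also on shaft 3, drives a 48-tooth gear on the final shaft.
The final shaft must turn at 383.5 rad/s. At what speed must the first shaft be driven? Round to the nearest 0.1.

Overall ratio R = 4.875 × 0.19298 × 1.3714 = 1.2902.
Required input speed = output speed × R = 383.5 × 1.2902 = 494.8 rad/s.

494.8 rad/s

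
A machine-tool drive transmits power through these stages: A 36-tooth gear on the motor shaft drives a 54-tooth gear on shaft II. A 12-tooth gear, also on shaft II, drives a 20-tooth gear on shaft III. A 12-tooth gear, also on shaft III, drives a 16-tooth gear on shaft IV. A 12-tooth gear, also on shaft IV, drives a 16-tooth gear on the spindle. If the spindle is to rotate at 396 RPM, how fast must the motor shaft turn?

Overall ratio R = 1.5 × 1.6667 × 1.3333 × 1.3333 = 4.4444.
Required input speed = output speed × R = 396 × 4.4444 = 1760 RPM.

1760 RPM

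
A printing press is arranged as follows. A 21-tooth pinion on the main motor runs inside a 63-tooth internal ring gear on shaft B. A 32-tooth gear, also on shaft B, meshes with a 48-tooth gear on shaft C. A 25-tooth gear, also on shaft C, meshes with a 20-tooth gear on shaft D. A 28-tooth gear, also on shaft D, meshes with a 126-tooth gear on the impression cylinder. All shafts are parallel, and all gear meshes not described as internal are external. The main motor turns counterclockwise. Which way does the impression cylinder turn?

the main motor → shaft B: internal mesh, same direction → CCW.
shaft B → shaft C: external mesh, 1 reversal → CW.
shaft C → shaft D: external mesh, 1 reversal → CCW.
shaft D → the impression cylinder: external mesh, 1 reversal → CW.
3 reversals in total — an odd number — so the impression cylinder turns opposite to the main motor.

clockwise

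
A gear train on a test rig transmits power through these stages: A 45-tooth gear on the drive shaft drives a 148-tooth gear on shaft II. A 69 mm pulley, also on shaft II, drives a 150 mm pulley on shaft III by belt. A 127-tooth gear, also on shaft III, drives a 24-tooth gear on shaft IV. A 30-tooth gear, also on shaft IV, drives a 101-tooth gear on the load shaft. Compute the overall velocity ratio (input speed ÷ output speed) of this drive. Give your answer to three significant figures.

Each stage contributes driven/driver: gear mesh 148/45 = 3.2889, belt 150/69 = 2.1739, gear mesh 24/127 = 0.18898, gear mesh 101/30 = 3.3667.
Overall: 3.2889 × 2.1739 × 0.18898 × 3.3667 = 4.5488.

4.55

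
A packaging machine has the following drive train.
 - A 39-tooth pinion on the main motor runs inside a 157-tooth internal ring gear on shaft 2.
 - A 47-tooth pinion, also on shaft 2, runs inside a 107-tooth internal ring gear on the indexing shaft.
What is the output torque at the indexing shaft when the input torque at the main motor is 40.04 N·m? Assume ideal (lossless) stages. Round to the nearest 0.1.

Internal gear: ratio = 157/39 = 4.0256; torque at shaft 2 = 40.04 × 4.0256 = 161.19 N·m.
Internal gear: ratio = 107/47 = 2.2766; torque at the indexing shaft = 161.19 × 2.2766 = 366.96 N·m.

367.0 N·m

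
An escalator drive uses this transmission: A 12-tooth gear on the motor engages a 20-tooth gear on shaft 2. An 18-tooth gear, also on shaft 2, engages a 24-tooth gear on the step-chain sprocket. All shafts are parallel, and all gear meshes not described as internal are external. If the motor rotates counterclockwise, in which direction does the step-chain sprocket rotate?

the motor → shaft 2: external mesh, 1 reversal → CW.
shaft 2 → the step-chain sprocket: external mesh, 1 reversal → CCW.
2 reversals in total — an even number — so the step-chain sprocket turns the same way as the motor.

counterclockwise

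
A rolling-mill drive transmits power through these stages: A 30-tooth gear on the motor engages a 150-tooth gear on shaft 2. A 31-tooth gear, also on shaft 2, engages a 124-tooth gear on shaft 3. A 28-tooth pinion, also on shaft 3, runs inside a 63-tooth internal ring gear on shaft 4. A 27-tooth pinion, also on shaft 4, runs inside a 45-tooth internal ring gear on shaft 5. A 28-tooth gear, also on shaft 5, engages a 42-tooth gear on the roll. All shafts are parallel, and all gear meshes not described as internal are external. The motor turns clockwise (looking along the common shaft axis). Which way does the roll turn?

the motor → shaft 2: external mesh, 1 reversal → CCW.
shaft 2 → shaft 3: external mesh, 1 reversal → CW.
shaft 3 → shaft 4: internal mesh, same direction → CW.
shaft 4 → shaft 5: internal mesh, same direction → CW.
shaft 5 → the roll: external mesh, 1 reversal → CCW.
3 reversals in total — an odd number — so the roll turns opposite to the motor.

anticlockwise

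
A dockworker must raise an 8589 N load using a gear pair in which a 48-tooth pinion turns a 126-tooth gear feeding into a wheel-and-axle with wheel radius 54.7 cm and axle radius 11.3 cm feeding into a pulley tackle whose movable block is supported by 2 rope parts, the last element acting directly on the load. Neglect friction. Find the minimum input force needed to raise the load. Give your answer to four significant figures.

Gear pair MA = 126/48 = 2.625.
Wheel-and-axle MA = R/r = 54.7/11.3 = 4.8407.
Block-and-tackle MA = number of supporting rope parts = 2.
Combined ideal MA = 2.625 × 4.8407 × 2 = 25.414.
Effort = load / MA = 8589 / 25.414 = 337.97 N.

338.0 N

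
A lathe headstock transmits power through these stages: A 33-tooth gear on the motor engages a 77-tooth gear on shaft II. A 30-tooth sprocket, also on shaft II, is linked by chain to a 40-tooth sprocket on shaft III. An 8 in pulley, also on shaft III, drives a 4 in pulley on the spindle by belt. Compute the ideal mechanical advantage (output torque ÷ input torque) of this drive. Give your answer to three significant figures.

Each stage contributes driven/driver: gear mesh 77/33 = 2.3333, chain 40/30 = 1.3333, belt 4/8 = 0.5.
Overall: 2.3333 × 1.3333 × 0.5 = 1.5556.

1.56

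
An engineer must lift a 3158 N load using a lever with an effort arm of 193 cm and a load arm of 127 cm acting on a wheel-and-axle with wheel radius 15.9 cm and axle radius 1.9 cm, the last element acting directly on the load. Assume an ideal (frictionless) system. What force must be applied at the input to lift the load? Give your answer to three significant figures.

248 N

Lever MA = effort arm / load arm = 193/127 = 1.5197.
Wheel-and-axle MA = R/r = 15.9/1.9 = 8.3684.
Combined ideal MA = 1.5197 × 8.3684 = 12.717.
Effort = load / MA = 3158 / 12.717 = 248.32 N.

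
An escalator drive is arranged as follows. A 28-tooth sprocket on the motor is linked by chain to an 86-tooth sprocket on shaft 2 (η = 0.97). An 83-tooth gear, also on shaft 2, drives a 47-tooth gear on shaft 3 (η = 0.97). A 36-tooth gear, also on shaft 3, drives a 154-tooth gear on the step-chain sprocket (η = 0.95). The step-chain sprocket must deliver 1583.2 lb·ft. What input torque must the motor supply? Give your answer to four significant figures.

238.1 lb·ft

Overall ratio R = 3.0714 × 0.56627 × 4.2778 = 7.4401; overall efficiency η = 0.97 × 0.97 × 0.95 = 0.8939.
Input torque = output torque / (R × η) = 1583.2 / (7.4401 × 0.8939) = 238.06 lb·ft.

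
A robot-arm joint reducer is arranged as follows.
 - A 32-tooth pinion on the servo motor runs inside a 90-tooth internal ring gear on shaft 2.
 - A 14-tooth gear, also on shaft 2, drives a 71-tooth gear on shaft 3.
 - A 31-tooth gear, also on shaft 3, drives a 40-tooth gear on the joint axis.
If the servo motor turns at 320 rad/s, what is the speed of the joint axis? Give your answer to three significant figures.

17.4 rad/s

Internal gear: ratio = 90/32 = 2.8125, so shaft 2 turns at 320 / 2.8125 = 113.78 rad/s.
Gear mesh: ratio = 71/14 = 5.0714, so shaft 3 turns at 113.78 / 5.0714 = 22.435 rad/s.
Gear mesh: ratio = 40/31 = 1.2903, so the joint axis turns at 22.435 / 1.2903 = 17.387 rad/s.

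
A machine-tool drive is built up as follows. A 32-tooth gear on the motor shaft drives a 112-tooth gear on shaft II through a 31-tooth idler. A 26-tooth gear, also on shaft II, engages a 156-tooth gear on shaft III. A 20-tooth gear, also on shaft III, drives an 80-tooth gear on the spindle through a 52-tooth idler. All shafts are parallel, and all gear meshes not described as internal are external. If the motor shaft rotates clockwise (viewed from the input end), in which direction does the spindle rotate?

counterclockwise

the motor shaft → shaft II: driver → idler → driven is 2 external meshes, 2 reversals → CW.
shaft II → shaft III: external mesh, 1 reversal → CCW.
shaft III → the spindle: driver → idler → driven is 2 external meshes, 2 reversals → CCW.
5 reversals in total — an odd number — so the spindle turns opposite to the motor shaft.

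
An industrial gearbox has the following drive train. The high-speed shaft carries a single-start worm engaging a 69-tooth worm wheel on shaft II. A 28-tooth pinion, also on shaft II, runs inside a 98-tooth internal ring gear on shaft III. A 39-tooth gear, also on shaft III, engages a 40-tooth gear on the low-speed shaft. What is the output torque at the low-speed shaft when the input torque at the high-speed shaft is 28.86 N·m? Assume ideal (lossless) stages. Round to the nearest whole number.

7148 N·m

After the worm (69/1): 28.86 × 69 = 1991.3 N·m
After the internal gear (98/28): 1991.3 × 3.5 = 6969.7 N·m
After the gear mesh (40/39): 6969.7 × 1.0256 = 7148.4 N·m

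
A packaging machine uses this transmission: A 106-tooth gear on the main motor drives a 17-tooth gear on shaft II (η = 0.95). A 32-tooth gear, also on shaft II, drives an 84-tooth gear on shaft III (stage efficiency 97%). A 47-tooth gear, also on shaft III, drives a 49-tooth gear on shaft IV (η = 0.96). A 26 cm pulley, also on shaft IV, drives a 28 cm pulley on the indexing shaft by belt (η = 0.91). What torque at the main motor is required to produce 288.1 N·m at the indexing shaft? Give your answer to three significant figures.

Overall ratio R = 0.16038 × 2.625 × 1.0426 × 1.0769 = 0.47267; overall efficiency η = 0.95 × 0.97 × 0.96 × 0.91 = 0.8050.
Input torque = output torque / (R × η) = 288.1 / (0.47267 × 0.8050) = 757.15 N·m.

757 N·m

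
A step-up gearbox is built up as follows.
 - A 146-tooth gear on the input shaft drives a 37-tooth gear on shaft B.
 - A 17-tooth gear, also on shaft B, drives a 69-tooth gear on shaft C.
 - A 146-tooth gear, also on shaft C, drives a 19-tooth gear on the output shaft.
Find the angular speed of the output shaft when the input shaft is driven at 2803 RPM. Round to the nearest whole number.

gear mesh 37/146 = 0.25342 → 2803/0.25342 = 11060 RPM
gear mesh 69/17 = 4.0588 → 11060/4.0588 = 2725 RPM
gear mesh 19/146 = 0.13014 → 2725/0.13014 = 20940 RPM

20940 RPM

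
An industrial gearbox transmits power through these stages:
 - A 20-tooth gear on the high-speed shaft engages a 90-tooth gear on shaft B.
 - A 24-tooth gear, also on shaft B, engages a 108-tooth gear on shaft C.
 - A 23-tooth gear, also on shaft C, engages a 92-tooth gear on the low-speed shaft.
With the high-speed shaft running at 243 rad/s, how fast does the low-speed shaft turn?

gear mesh 90/20 = 4.5 → 243/4.5 = 54 rad/s
gear mesh 108/24 = 4.5 → 54/4.5 = 12 rad/s
gear mesh 92/23 = 4 → 12/4 = 3 rad/s

3 rad/s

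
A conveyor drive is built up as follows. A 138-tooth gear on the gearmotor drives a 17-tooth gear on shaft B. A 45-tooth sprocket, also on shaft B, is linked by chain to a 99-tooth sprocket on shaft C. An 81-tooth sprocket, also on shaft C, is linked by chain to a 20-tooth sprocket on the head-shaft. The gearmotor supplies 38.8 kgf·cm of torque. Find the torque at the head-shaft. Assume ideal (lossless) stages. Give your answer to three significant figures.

2.60 kgf·cm

After the gear mesh (17/138): 38.8 × 0.12319 = 4.7797 kgf·cm
After the chain (99/45): 4.7797 × 2.2 = 10.515 kgf·cm
After the chain (20/81): 10.515 × 0.24691 = 2.5964 kgf·cm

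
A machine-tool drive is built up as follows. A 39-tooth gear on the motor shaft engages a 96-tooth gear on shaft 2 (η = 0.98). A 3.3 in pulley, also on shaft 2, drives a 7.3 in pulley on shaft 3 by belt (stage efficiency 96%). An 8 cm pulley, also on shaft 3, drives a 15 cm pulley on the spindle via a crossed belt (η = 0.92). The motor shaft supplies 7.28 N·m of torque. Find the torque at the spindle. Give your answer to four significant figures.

Gear mesh: ratio = 96/39 = 2.4615; torque at shaft 2 = 7.28 × 2.4615 × 0.98 = 17.562 N·m.
Belt: ratio = 7.3/3.3 = 2.2121; torque at shaft 3 = 17.562 × 2.2121 × 0.96 = 37.294 N·m.
Belt: ratio = 15/8 = 1.875; torque at the spindle = 37.294 × 1.875 × 0.92 = 64.333 N·m.

64.33 N·m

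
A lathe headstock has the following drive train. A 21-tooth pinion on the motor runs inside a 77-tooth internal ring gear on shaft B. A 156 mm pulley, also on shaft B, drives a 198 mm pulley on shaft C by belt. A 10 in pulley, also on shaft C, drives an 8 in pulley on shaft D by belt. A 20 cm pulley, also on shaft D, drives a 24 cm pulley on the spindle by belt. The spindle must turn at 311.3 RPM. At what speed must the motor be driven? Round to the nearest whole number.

Overall ratio R = 3.6667 × 1.2692 × 0.8 × 1.2 = 4.4677.
Required input speed = output speed × R = 311.3 × 4.4677 = 1390.8 RPM.

1391 RPM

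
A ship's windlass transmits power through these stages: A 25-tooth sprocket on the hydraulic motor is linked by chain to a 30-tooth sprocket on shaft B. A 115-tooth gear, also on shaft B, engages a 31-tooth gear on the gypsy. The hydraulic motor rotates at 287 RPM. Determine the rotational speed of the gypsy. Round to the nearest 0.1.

887.2 RPM

chain 30/25 = 1.2 → 287/1.2 = 239.17 RPM
gear mesh 31/115 = 0.26957 → 239.17/0.26957 = 887.23 RPM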